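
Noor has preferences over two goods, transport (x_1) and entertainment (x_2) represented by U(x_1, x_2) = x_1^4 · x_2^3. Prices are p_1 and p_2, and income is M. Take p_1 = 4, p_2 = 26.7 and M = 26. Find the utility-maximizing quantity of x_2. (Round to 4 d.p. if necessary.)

The MRS is (4/3)·x_2/x_1. Set MRS = p_1/p_2.
Rearranging, p_2·x_2 = (3/4)·p_1·x_1. Substituting into the budget gives p_1·x_1·(1 + (3/4)) = M.
Demand: x_1*(p_1,p_2,M) = 4/7·M/p_1 and x_2* = 3/7·M/p_2.
At p_1=4, p_2=26.7, M=26: x_2* = 3/7·26/26.7 = 0.4173.

x_2* = 0.4173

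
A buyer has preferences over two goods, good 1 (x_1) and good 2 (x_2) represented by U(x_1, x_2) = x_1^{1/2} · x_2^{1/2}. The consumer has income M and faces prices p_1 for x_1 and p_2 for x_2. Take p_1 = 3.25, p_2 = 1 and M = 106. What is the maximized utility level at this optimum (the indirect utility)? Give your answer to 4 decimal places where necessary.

Demand: x_1*(p_1,p_2,M) = 0.5·M/p_1 and x_2* = 0.5·M/p_2.
At p_1=3.25, p_2=1, M=106: x_1* = 0.5·106/3.25 = 16.3077, x_2* = 53.
Utility at the optimum: U(16.3077, 53) = 29.3991.

V = 29.3991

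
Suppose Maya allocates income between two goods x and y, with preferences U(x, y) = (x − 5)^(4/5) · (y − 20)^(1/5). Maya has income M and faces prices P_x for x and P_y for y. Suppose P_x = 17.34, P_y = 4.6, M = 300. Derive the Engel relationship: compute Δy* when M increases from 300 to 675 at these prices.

Let x' = x−5, y' = y−20. MRS = 4·y'/x' = P_x/P_y.
After buying the subsistence bundle (5, 20), a share 0.8 of the remaining income goes to x: x* = 5 + 0.8·(M − 5P_x − 20P_y)/P_x.
Discretionary income = 300 − 5·17.34 − 20·4.6 = 121.3; y* = 20 + 0.2·121.3/4.6 = 25.2739.
At M' = 675: y* = 41.5783. Change: 41.5783 − 25.2739 = 16.3043.

Δy* = 16.3043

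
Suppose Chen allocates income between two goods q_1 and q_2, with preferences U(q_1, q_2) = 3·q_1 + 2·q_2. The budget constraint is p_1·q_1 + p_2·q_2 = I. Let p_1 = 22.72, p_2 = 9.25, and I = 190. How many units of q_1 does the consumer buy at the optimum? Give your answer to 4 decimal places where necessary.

q_1* = 0

Linear utility — the consumer picks whichever good has higher MU/price: 3/22.72 = 0.132 vs 2/9.25 = 0.2162.
q_2 gives more utility per dollar, so spend all income on q_2: q_2* = I/p_2, q_1* = 0.
Numerically: q_1* = 0, q_2* = 20.5405.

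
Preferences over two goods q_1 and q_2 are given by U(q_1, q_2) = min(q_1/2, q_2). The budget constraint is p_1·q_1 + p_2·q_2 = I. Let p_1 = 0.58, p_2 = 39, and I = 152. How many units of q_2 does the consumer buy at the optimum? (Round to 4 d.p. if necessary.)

With perfect complements, no substitution: consume in ratio q_1:q_2 = 2:1.
Budget: p_1·q_1 + p_2·(1/2)·q_1 = I, so (2·p_1 + p_2)·q_1 = 2·I.
Demand: q_1*(p_1,p_2,I) = 2·I/(2·p_1 + p_2), q_2* = I/(2·p_1 + p_2).
Here 2·0.58 + 39 = 40.16, giving q_2* = 3.7849.

q_2* = 3.7849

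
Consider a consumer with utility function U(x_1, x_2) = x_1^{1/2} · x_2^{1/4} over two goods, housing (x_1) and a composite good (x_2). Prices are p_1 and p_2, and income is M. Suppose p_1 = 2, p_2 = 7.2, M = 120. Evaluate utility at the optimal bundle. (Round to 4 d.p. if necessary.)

The MRS is 2·x_2/x_1. Set MRS = p_1/p_2.
So 0.5·p_2·x_2 = 0.25·p_1·x_1; combined with the budget, a share 2/3 of income goes to x_1.
Demand: x_1*(p_1,p_2,M) = 2/3·M/p_1 and x_2* = 1/3·M/p_2.
At p_1=2, p_2=7.2, M=120: x_1* = 2/3·120/2 = 40, x_2* = 5.5556.
Utility at the optimum: U(40, 5.5556) = 9.7098.

V = 9.7098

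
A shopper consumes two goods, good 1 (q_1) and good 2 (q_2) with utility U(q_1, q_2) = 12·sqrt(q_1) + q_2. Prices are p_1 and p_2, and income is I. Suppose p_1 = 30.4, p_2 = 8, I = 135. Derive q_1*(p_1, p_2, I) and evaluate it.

q_1* = 2.4931

Set MRS = p_1/p_2: 6·q_1^(−1/2) = p_1/p_2.
Solve: √q_1 = 6·p_2/p_1, so q_1*(p_1,p_2) = (6·p_2/p_1)², and q_2* = (I − p_1·q_1*)/p_2.
Plugging in: q_1* = (6·8/30.4)² = 2.4931.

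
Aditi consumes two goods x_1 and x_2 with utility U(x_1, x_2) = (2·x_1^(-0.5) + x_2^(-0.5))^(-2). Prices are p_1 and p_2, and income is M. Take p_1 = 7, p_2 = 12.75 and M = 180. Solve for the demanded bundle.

x_1* = 14.5333, x_2* = 6.1386

MU_x_1 ∝ 2·x_1^(-1.5), MU_x_2 ∝ x_2^(-1.5), so MRS = 2·(x_2/x_1)^(1.5) = p_1/p_2.
Hence x_2/x_1 = ((1/2)·p_1/p_2)^(1/(1.5)), i.e. raised to the 2/3 power.
With the ratio pinned down, the budget gives x_1* = M/(p_1 + p_2·(x_2/x_1)) and x_2* = (x_2/x_1)·x_1*.
Numerically x_2/x_1 = 0.422382, so x_1* = 180/(7 + 12.75·0.422382) = 14.5333 and x_2* = 0.422382·14.5333 = 6.1386.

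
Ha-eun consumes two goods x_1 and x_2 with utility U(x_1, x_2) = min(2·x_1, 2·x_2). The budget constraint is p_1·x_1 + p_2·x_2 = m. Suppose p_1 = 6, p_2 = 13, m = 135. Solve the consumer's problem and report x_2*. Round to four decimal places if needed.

Leontief preferences: the optimum is at the kink where x_1/2 = x_2/2, i.e. x_2 = x_1.
Budget: p_1·x_1 + p_2·x_1 = m, so (2·p_1 + 2·p_2)·x_1 = 2·m.
Demand: x_1*(p_1,p_2,m) = 2·m/(2·p_1 + 2·p_2), x_2* = 2·m/(2·p_1 + 2·p_2).
Here 2·6 + 2·13 = 38, giving x_2* = 7.1053.

x_2* = 7.1053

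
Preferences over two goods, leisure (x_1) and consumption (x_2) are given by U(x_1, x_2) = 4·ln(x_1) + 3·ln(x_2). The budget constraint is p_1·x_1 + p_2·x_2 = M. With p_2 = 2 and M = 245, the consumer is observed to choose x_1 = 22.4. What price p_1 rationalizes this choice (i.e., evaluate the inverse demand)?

MU_x_1/MU_x_2 = (4·x_2)/(3·x_1); tangency sets this equal to p_1/p_2.
Rearranging, p_2·x_2 = (3/4)·p_1·x_1. Substituting into the budget gives p_1·x_1·(1 + (3/4)) = M.
Demand: x_1*(p_1,p_2,M) = 4/7·M/p_1 and x_2* = 3/7·M/p_2.
Set x_1* = 22.4 in the demand function and solve for p_1: p_1 = 6.25.

p_1 = 6.25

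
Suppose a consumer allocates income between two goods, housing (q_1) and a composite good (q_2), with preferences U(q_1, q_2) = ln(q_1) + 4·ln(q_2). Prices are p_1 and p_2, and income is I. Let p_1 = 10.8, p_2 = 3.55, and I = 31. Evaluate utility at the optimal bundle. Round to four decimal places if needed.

The MRS is (1/4)·q_2/q_1. Set MRS = p_1/p_2.
So p_2·q_2 = 4·p_1·q_1; combined with the budget, a share 0.2 of income goes to q_1.
Demand: q_1*(p_1,p_2,I) = 0.2·I/p_1 and q_2* = 0.8·I/p_2.
At p_1=10.8, p_2=3.55, I=31: q_1* = 0.2·31/10.8 = 0.5741, q_2* = 6.9859.
Utility at the optimum: U(0.5741, 6.9859) = 7.2206.

V = 7.2206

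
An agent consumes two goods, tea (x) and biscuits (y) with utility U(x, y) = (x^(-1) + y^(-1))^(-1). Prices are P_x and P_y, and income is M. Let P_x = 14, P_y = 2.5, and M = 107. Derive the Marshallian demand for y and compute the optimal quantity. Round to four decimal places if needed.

y* = 12.7138

From the CES first-order condition, (y/x)^(2) = P_x/P_y.
Hence y/x = (P_x/P_y)^(1/(2)), i.e. raised to the 0.5 power.
Substitute y = (y/x)·x into the budget: x* = M/(P_x + P_y·(y/x)).
Numerically y/x = 2.366432, so x* = 107/(14 + 2.5·2.366432) = 5.3725 and y* = 2.366432·5.3725 = 12.7138.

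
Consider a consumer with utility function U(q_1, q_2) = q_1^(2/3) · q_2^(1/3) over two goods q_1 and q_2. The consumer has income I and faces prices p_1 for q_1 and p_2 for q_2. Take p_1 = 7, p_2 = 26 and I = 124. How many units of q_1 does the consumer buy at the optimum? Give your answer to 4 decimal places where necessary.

MU_q_1/MU_q_2 = (2/3·q_2)/(1/3·q_1); tangency sets this equal to p_1/p_2.
Rearranging, p_2·q_2 = (1/2)·p_1·q_1. Substituting into the budget gives p_1·q_1·(1 + (1/2)) = I.
Demand: q_1*(p_1,p_2,I) = 2/3·I/p_1 and q_2* = 1/3·I/p_2.
At p_1=7, p_2=26, I=124: q_1* = 2/3·124/7 = 11.8095.

q_1* = 11.8095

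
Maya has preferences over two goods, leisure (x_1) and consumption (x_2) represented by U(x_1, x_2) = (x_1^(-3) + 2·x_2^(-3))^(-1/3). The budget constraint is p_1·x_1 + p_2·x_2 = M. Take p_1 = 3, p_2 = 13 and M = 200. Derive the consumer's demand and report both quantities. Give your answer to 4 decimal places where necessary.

x_1* = 14.5825, x_2* = 12.0194

From the CES first-order condition, (1/2)·(x_2/x_1)^(4) = p_1/p_2.
Hence x_2/x_1 = (2·p_1/p_2)^(1/(4)), i.e. raised to the 0.25 power.
With the ratio pinned down, the budget gives x_1* = M/(p_1 + p_2·(x_2/x_1)) and x_2* = (x_2/x_1)·x_1*.
Numerically x_2/x_1 = 0.824237, so x_1* = 200/(3 + 13·0.824237) = 14.5825 and x_2* = 0.824237·14.5825 = 12.0194.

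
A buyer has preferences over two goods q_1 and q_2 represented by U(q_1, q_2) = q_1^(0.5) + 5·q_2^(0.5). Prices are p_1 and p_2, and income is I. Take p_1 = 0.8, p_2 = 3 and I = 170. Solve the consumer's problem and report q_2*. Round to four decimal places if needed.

With the ratio pinned down, the budget gives q_1* = I/(p_1 + p_2·(q_2/q_1)) and q_2* = (q_2/q_1)·q_1*.
Numerically q_2/q_1 = 1.777778, so q_1* = 170/(0.8 + 3·1.777778) = 27.7174 and q_2* = 1.777778·27.7174 = 49.2754.

q_2* = 49.2754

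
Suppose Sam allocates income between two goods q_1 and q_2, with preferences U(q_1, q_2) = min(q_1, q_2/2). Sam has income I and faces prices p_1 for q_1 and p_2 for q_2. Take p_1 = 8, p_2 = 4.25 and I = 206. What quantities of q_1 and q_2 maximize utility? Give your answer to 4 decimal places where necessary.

q_1* = 12.4848, q_2* = 24.9697

With perfect complements, no substitution: consume in ratio q_1:q_2 = 1:2.
Budget: p_1·q_1 + p_2·2·q_1 = I, so (p_1 + 2·p_2)·q_1 = I.
Demand: q_1*(p_1,p_2,I) = I/(p_1 + 2·p_2), q_2* = 2·I/(p_1 + 2·p_2).
Here 8 + 2·4.25 = 16.5, giving q_1* = 12.4848 and q_2* = 24.9697.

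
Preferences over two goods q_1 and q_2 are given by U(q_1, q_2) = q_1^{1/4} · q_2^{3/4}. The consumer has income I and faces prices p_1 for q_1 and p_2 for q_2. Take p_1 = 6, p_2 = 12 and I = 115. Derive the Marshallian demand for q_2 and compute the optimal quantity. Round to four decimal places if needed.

Demand: q_1*(p_1,p_2,I) = 0.25·I/p_1 and q_2* = 0.75·I/p_2.
At p_1=6, p_2=12, I=115: q_2* = 0.75·115/12 = 7.1875.

q_2* = 7.1875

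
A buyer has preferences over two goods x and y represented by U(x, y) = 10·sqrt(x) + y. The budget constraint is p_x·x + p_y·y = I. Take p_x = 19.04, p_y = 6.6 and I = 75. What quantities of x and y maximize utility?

x* = 3.004, y* = 2.6977

Thus x* = (5·p_y/p_x)² — independent of I — with the rest of income spent on y.
Plugging in: x* = (5·6.6/19.04)² = 3.004, y* = 2.6977.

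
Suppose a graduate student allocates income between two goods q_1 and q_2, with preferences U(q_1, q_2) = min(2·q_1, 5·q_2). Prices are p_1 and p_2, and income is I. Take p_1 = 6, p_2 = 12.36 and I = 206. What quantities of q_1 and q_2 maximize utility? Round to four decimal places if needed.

With perfect complements, no substitution: consume in ratio q_1:q_2 = 5:2.
Budget: p_1·q_1 + p_2·(2/5)·q_1 = I, so (5·p_1 + 2·p_2)·q_1 = 5·I.
Demand: q_1*(p_1,p_2,I) = 5·I/(5·p_1 + 2·p_2), q_2* = 2·I/(5·p_1 + 2·p_2).
Here 5·6 + 2·12.36 = 54.72, giving q_1* = 18.8231 and q_2* = 7.5292.

q_1* = 18.8231, q_2* = 7.5292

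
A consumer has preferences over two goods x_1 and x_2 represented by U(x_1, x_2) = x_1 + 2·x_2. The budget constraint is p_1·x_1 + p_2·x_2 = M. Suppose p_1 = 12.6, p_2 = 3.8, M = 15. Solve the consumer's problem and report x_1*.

x_1* = 0

Linear utility — the consumer picks whichever good has higher MU/price: 1/12.6 = 0.0794 vs 2/3.8 = 0.5263.
x_2 gives more utility per dollar, so spend all income on x_2: x_2* = M/p_2, x_1* = 0.
Numerically: x_1* = 0, x_2* = 3.9474.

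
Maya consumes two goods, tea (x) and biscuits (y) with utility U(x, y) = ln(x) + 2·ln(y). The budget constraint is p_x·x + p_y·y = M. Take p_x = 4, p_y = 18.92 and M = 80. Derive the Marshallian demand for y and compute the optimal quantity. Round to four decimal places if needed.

y* = 2.8189

Tangency: MRS = (1/2)·y/x = p_x/p_y.
So p_y·y = 2·p_x·x; combined with the budget, a share 1/3 of income goes to x.
Demand: x*(p_x,p_y,M) = 1/3·M/p_x and y* = 2/3·M/p_y.
At p_x=4, p_y=18.92, M=80: y* = 2/3·80/18.92 = 2.8189.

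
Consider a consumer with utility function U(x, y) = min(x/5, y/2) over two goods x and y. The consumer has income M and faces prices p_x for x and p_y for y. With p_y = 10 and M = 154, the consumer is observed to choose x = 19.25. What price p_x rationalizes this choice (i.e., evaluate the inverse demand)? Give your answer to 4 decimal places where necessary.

Leontief preferences: the optimum is at the kink where x/5 = y/2, i.e. y = (2/5)·x.
Budget: p_x·x + p_y·(2/5)·x = M, so (5·p_x + 2·p_y)·x = 5·M.
Demand: x*(p_x,p_y,M) = 5·M/(5·p_x + 2·p_y), y* = 2·M/(5·p_x + 2·p_y).
Set x* = 19.25 in the demand function and solve for p_x: p_x = 4.

p_x = 4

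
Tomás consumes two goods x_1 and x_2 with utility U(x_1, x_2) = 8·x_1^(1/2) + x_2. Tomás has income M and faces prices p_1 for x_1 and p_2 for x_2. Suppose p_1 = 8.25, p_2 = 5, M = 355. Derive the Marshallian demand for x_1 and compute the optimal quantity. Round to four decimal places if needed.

Utility is quasi-linear in x_2; the FOC for x_1 is 4/√x_1 = p_1/p_2.
Thus x_1* = (4·p_2/p_1)² — independent of M — with the rest of income spent on x_2.
Plugging in: x_1* = (4·5/8.25)² = 5.877.

x_1* = 5.877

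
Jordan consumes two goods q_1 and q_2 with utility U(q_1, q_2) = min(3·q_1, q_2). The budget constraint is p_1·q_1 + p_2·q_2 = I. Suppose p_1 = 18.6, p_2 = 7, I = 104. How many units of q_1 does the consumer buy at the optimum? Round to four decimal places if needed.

q_1* = 2.6263

Leontief preferences: the optimum is at the kink where q_1/1 = q_2/3, i.e. q_2 = 3·q_1.
Budget: p_1·q_1 + p_2·3·q_1 = I, so (p_1 + 3·p_2)·q_1 = I.
Demand: q_1*(p_1,p_2,I) = I/(p_1 + 3·p_2), q_2* = 3·I/(p_1 + 3·p_2).
Here 18.6 + 3·7 = 39.6, giving q_1* = 2.6263.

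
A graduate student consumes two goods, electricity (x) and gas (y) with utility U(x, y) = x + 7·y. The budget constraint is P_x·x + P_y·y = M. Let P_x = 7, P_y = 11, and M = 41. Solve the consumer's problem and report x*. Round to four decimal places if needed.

Linear utility — the consumer picks whichever good has higher MU/price: 1/7 = 0.1429 vs 7/11 = 0.6364.
y gives more utility per dollar, so spend all income on y: y* = M/P_y, x* = 0.
Numerically: x* = 0, y* = 3.7273.

x* = 0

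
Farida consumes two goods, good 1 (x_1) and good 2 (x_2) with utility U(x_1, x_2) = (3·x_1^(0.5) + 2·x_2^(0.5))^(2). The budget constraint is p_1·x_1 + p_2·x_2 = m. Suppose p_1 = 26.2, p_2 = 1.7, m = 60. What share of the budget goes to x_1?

MRS = MU_x_1/MU_x_2 = (3/2)·(x_2/x_1)^(0.5). Set equal to p_1/p_2.
Solve for the ratio: x_2/x_1 = [(2/3)·p_1/p_2]^(2).
Substitute x_2 = (x_2/x_1)·x_1 into the budget: x_1* = m/(p_1 + p_2·(x_2/x_1)).
Numerically x_2/x_1 = 105.565552, so x_1* = 60/(26.2 + 1.7·105.565552) = 0.2917 and x_2* = 105.565552·0.2917 = 30.7979.
Expenditure on x_1: 26.2·0.2917 = 7.6436; share = 0.1274.

share on x_1 = 0.1274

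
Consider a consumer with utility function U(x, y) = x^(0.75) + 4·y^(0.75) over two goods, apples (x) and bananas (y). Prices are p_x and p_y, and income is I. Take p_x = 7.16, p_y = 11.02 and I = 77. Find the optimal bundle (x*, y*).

x* = 0.151, y* = 6.8892

From the CES first-order condition, (1/4)·(y/x)^(0.25) = p_x/p_y.
Solve for the ratio: y/x = [4·p_x/p_y]^(4).
Substitute y = (y/x)·x into the budget: x* = I/(p_x + p_y·(y/x)).
Numerically y/x = 45.621092, so x* = 77/(7.16 + 11.02·45.621092) = 0.151 and y* = 45.621092·0.151 = 6.8892.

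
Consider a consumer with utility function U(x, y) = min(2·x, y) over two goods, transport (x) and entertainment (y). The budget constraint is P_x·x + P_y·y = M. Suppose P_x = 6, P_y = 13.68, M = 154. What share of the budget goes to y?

Leontief preferences: the optimum is at the kink where x/1 = y/2, i.e. y = 2·x.
Budget: P_x·x + P_y·2·x = M, so (P_x + 2·P_y)·x = M.
Demand: x*(P_x,P_y,M) = M/(P_x + 2·P_y), y* = 2·M/(P_x + 2·P_y).
Here 6 + 2·13.68 = 33.36, giving x* = 4.6163 and y* = 9.2326.
Expenditure on y: 13.68·9.2326 = 126.3022; share = 0.8201.

share on y = 0.8201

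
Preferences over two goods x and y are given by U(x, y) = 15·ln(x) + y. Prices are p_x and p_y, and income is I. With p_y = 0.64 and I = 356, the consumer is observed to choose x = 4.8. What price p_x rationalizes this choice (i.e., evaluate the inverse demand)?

p_x = 2

MU_x = 15/x, MU_y = 1. Tangency: 15/x = p_x/p_y.
So x*(p_x,p_y) = 15·p_y/p_x, independent of income; and y* = (I − 15·p_y)/p_y.
Set x* = 4.8 in the demand function and solve for p_x: p_x = 2.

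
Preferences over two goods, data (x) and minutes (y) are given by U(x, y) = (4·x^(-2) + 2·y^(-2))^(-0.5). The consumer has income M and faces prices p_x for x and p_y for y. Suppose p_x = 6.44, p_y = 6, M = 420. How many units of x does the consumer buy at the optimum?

x* = 37.116

Numerically y/x = 0.812646, so x* = 420/(6.44 + 6·0.812646) = 37.116.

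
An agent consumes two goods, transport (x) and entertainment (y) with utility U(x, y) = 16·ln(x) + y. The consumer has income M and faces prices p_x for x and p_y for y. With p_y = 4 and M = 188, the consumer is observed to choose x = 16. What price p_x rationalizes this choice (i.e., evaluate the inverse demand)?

p_x = 4

MU_x = 16/x, MU_y = 1. Tangency: 16/x = p_x/p_y.
So x*(p_x,p_y) = 16·p_y/p_x, independent of income; and y* = (M − 16·p_y)/p_y.
Set x* = 16 in the demand function and solve for p_x: p_x = 4.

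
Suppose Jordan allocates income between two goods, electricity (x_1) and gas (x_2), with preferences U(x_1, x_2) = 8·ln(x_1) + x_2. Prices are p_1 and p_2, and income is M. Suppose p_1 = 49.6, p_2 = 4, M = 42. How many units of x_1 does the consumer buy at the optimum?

x_1* = 0.6452

At the given prices: x_1* = 8·4/49.6 = 0.6452.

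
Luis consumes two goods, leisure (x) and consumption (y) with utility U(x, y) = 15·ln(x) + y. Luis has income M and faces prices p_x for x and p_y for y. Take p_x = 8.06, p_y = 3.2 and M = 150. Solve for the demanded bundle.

Set MRS = p_x/p_y: (15/x)/1 = p_x/p_y.
So x*(p_x,p_y) = 15·p_y/p_x, independent of income; and y* = (M − 15·p_y)/p_y.
At the given prices: x* = 15·3.2/8.06 = 5.9553, and y* = 31.875.

x* = 5.9553, y* = 31.875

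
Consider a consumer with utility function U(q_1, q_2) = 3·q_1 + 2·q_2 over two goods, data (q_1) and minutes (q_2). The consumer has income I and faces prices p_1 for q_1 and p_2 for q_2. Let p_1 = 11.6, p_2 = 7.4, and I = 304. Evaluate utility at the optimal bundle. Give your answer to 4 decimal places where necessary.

V = 82.1622

q_2 gives more utility per dollar, so spend all income on q_2: q_2* = I/p_2, q_1* = 0.
Numerically: q_1* = 0, q_2* = 41.0811.
Utility at the optimum: U(0, 41.0811) = 82.1622.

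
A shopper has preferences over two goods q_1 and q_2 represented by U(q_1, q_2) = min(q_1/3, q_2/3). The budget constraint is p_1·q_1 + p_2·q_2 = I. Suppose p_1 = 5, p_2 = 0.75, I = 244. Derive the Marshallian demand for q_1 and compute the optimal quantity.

With perfect complements, no substitution: consume in ratio q_1:q_2 = 3:3.
Budget: p_1·q_1 + p_2·q_1 = I, so (3·p_1 + 3·p_2)·q_1 = 3·I.
Demand: q_1*(p_1,p_2,I) = 3·I/(3·p_1 + 3·p_2), q_2* = 3·I/(3·p_1 + 3·p_2).
Here 3·5 + 3·0.75 = 17.25, giving q_1* = 42.4348.

q_1* = 42.4348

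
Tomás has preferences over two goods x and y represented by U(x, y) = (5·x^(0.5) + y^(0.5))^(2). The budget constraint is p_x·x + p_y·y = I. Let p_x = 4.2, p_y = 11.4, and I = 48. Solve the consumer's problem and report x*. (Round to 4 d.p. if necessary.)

MU_x ∝ 5·x^(-0.5), MU_y ∝ y^(-0.5), so MRS = 5·(y/x)^(0.5) = p_x/p_y.
Solve for the ratio: y/x = [(1/5)·p_x/p_y]^(2).
With the ratio pinned down, the budget gives x* = I/(p_x + p_y·(y/x)) and y* = (y/x)·x*.
Numerically y/x = 0.005429, so x* = 48/(4.2 + 11.4·0.005429) = 11.2626.

x* = 11.2626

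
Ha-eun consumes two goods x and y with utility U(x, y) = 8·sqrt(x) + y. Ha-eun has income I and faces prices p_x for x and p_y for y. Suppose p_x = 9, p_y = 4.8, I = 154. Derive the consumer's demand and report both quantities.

Utility is quasi-linear in y; the FOC for x is 4/√x = p_x/p_y.
Solve: √x = 4·p_y/p_x, so x*(p_x,p_y) = (4·p_y/p_x)², and y* = (I − p_x·x*)/p_y.
Plugging in: x* = (4·4.8/9)² = 4.5511, y* = 23.55.

x* = 4.5511, y* = 23.55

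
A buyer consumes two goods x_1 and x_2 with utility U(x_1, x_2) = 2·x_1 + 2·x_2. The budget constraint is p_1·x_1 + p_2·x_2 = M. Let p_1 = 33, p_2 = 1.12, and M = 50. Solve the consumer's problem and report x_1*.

Perfect substitutes: compare marginal utility per dollar. 2/p_1 vs 2/p_2 → 0.0606 vs 1.7857.
x_2 gives more utility per dollar, so spend all income on x_2: x_2* = M/p_2, x_1* = 0.
Numerically: x_1* = 0, x_2* = 44.6429.

x_1* = 0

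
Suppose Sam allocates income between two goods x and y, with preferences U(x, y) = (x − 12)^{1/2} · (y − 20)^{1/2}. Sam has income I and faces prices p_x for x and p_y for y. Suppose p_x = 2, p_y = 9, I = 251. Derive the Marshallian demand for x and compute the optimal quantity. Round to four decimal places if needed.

MRS = (y−20)/(x−12). Tangency with p_x/p_y gives y−20 = (p_x/p_y)·(x−12).
Substituting into the budget: x* = 12 + 0.5·(I − 12·p_x − 20·p_y)/p_x, and y* = 20 + 0.5·(…)/p_y.
Discretionary income = 251 − 12·2 − 20·9 = 47; x* = 12 + 0.5·47/2 = 23.75.

x* = 23.75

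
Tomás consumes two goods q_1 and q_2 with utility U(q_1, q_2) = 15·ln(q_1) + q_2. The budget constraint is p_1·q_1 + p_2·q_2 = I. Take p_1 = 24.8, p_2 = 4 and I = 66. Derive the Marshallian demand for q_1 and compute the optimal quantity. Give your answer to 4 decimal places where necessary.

q_1* = 2.4194

Set MRS = p_1/p_2: (15/q_1)/1 = p_1/p_2.
So q_1*(p_1,p_2) = 15·p_2/p_1, independent of income; and q_2* = (I − 15·p_2)/p_2.
At the given prices: q_1* = 15·4/24.8 = 2.4194.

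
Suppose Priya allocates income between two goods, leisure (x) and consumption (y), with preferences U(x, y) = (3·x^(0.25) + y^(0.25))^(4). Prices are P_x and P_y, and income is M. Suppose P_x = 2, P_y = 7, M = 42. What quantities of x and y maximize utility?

MRS = MU_x/MU_y = 3·(y/x)^(0.75). Set equal to P_x/P_y.
Solve for the ratio: y/x = [(1/3)·P_x/P_y]^(4/3).
With the ratio pinned down, the budget gives x* = M/(P_x + P_y·(y/x)) and y* = (y/x)·x*.
Numerically y/x = 0.043492, so x* = 42/(2 + 7·0.043492) = 18.2256 and y* = 0.043492·18.2256 = 0.7927.

x* = 18.2256, y* = 0.7927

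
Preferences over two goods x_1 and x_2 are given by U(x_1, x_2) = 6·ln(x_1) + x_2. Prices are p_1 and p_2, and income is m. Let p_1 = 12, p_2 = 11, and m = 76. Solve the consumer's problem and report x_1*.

x_1* = 5.5

MU_x_1 = 6/x_1, MU_x_2 = 1. Tangency: 6/x_1 = p_1/p_2.
So x_1*(p_1,p_2) = 6·p_2/p_1, independent of income; and x_2* = (m − 6·p_2)/p_2.
At the given prices: x_1* = 6·11/12 = 5.5.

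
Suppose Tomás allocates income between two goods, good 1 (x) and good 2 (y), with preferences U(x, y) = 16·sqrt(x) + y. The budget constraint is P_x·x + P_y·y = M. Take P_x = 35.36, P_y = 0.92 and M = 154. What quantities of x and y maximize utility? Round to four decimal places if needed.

x* = 0.0433, y* = 165.7261

MU_x = 8/√x, MU_y = 1. Tangency: 8/√x = P_x/P_y.
Thus x* = (8·P_y/P_x)² — independent of M — with the rest of income spent on y.
Plugging in: x* = (8·0.92/35.36)² = 0.0433, y* = 165.7261.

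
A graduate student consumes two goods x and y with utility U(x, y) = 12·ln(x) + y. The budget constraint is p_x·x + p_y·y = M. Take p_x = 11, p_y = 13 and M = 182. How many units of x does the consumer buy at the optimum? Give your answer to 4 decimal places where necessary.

MU_x = 12/x, MU_y = 1. Tangency: 12/x = p_x/p_y.
So x*(p_x,p_y) = 12·p_y/p_x, independent of income; and y* = (M − 12·p_y)/p_y.
At the given prices: x* = 12·13/11 = 14.1818.

x* = 14.1818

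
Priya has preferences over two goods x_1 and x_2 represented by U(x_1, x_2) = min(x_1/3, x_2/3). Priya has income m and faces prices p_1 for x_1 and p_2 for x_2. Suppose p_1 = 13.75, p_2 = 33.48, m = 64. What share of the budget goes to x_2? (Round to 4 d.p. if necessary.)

share on x_2 = 0.7089

Leontief preferences: the optimum is at the kink where x_1/3 = x_2/3, i.e. x_2 = x_1.
Budget: p_1·x_1 + p_2·x_1 = m, so (3·p_1 + 3·p_2)·x_1 = 3·m.
Demand: x_1*(p_1,p_2,m) = 3·m/(3·p_1 + 3·p_2), x_2* = 3·m/(3·p_1 + 3·p_2).
Here 3·13.75 + 3·33.48 = 141.69, giving x_1* = 1.3551 and x_2* = 1.3551.
Expenditure on x_2: 33.48·1.3551 = 45.3678; share = 0.7089.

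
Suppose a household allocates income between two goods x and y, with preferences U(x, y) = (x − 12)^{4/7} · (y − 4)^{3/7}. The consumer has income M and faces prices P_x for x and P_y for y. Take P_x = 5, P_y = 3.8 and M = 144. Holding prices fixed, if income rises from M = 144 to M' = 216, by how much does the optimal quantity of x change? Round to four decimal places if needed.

After buying the subsistence bundle (12, 4), a share 4/7 of the remaining income goes to x: x* = 12 + 4/7·(M − 12P_x − 4P_y)/P_x.
Discretionary income = 144 − 12·5 − 4·3.8 = 68.8; x* = 12 + 4/7·68.8/5 = 19.8629.
At M' = 216: x* = 28.0914. Change: 28.0914 − 19.8629 = 8.2286.

Δx* = 8.2286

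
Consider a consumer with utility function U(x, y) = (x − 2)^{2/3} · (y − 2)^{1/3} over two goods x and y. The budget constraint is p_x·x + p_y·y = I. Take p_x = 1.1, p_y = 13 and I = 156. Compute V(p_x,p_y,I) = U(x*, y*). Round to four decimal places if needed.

This is Cobb-Douglas in (x−2, y−2): tangency gives 2/3·p_y·(y−2) = 1/3·p_x·(x−2).
Substituting into the budget: x* = 2 + 2/3·(I − 2·p_x − 2·p_y)/p_x, and y* = 2 + 1/3·(…)/p_y.
Discretionary income = 156 − 2·1.1 − 2·13 = 127.8; x* = 2 + 2/3·127.8/1.1 = 79.4545; y* = 2 + 1/3·127.8/13 = 5.2769.
Utility at the optimum: U(79.4545, 5.2769) = 26.989.

V = 26.989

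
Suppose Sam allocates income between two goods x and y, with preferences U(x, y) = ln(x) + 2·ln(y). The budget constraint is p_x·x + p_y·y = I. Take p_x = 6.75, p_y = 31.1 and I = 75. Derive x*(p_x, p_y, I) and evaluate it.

The MRS is (1/2)·y/x. Set MRS = p_x/p_y.
So p_y·y = 2·p_x·x; combined with the budget, a share 1/3 of income goes to x.
Demand: x*(p_x,p_y,I) = 1/3·I/p_x and y* = 2/3·I/p_y.
At p_x=6.75, p_y=31.1, I=75: x* = 1/3·75/6.75 = 3.7037.

x* = 3.7037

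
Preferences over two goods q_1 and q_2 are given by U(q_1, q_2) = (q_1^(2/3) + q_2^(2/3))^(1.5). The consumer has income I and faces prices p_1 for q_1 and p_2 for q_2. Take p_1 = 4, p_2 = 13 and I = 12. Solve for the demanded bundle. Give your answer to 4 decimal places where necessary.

q_1* = 2.7405, q_2* = 0.0798

From the CES first-order condition, (q_2/q_1)^(1/3) = p_1/p_2.
Hence q_2/q_1 = (p_1/p_2)^(1/(1/3)), i.e. raised to the 3 power.
Substitute q_2 = (q_2/q_1)·q_1 into the budget: q_1* = I/(p_1 + p_2·(q_2/q_1)).
Numerically q_2/q_1 = 0.029131, so q_1* = 12/(4 + 13·0.029131) = 2.7405 and q_2* = 0.029131·2.7405 = 0.0798.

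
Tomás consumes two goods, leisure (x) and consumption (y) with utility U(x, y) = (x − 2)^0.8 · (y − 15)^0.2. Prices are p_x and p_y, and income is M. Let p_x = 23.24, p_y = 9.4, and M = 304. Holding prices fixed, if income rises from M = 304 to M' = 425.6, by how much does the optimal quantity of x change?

Δx* = 4.1859

MRS = 4·(y−15)/(x−2). Tangency with p_x/p_y gives y−15 = (1/4)·(p_x/p_y)·(x−2).
Substituting into the budget: x* = 2 + 0.8·(M − 2·p_x − 15·p_y)/p_x, and y* = 15 + 0.2·(…)/p_y.
Discretionary income = 304 − 2·23.24 − 15·9.4 = 116.52; x* = 2 + 0.8·116.52/23.24 = 6.011.
At M' = 425.6: x* = 10.1969. Change: 10.1969 − 6.011 = 4.1859.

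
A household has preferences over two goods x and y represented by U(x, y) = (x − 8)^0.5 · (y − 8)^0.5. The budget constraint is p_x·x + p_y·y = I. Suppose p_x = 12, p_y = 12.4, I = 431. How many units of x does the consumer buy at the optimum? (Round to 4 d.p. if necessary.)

x* = 17.825

Discretionary income = 431 − 8·12 − 8·12.4 = 235.8; x* = 8 + 0.5·235.8/12 = 17.825.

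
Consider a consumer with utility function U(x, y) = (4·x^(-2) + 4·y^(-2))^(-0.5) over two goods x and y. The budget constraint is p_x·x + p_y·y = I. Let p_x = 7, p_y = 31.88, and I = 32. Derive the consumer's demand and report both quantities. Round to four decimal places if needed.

MU_x ∝ 4·x^(-3), MU_y ∝ 4·y^(-3), so MRS = (y/x)^(3) = p_x/p_y.
Solve for the ratio: y/x = [p_x/p_y]^(1/3).
Substitute y = (y/x)·x into the budget: x* = I/(p_x + p_y·(y/x)).
Numerically y/x = 0.603291, so x* = 32/(7 + 31.88·0.603291) = 1.2198 and y* = 0.603291·1.2198 = 0.7359.

x* = 1.2198, y* = 0.7359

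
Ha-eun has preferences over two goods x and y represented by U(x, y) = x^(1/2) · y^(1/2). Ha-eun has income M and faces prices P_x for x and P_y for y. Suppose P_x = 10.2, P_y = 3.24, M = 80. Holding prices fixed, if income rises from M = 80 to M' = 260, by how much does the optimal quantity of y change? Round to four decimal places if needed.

Demand: x*(P_x,P_y,M) = 0.5·M/P_x and y* = 0.5·M/P_y.
At P_x=10.2, P_y=3.24, M=80: y* = 0.5·80/3.24 = 12.3457.
At M' = 260: y* = 40.1235. Change: 40.1235 − 12.3457 = 27.7778.

Δy* = 27.7778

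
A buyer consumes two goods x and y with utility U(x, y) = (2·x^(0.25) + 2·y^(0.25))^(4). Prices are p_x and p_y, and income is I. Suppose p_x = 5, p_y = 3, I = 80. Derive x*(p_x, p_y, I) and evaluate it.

x* = 7.3205

With the ratio pinned down, the budget gives x* = I/(p_x + p_y·(y/x)) and y* = (y/x)·x*.
Numerically y/x = 1.976052, so x* = 80/(5 + 3·1.976052) = 7.3205.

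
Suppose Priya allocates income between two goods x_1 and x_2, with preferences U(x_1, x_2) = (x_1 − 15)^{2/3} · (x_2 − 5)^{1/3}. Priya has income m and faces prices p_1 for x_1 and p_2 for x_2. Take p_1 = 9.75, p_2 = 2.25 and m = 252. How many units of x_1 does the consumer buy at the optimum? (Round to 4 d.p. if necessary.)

x_1* = 21.4615

This is Cobb-Douglas in (x_1−15, x_2−5): tangency gives 2/3·p_2·(x_2−5) = 1/3·p_1·(x_1−15).
Substituting into the budget: x_1* = 15 + 2/3·(m − 15·p_1 − 5·p_2)/p_1, and x_2* = 5 + 1/3·(…)/p_2.
Discretionary income = 252 − 15·9.75 − 5·2.25 = 94.5; x_1* = 15 + 2/3·94.5/9.75 = 21.4615.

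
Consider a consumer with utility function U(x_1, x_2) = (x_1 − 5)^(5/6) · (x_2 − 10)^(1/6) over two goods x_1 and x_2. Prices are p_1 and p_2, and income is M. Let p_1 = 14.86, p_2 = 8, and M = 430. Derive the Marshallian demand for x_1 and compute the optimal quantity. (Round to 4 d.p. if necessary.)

x_1* = 20.461

Discretionary income = 430 − 5·14.86 − 10·8 = 275.7; x_1* = 5 + 5/6·275.7/14.86 = 20.461.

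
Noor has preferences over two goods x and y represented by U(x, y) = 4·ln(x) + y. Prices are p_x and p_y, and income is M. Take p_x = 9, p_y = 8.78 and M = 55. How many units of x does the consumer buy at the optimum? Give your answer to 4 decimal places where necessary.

MU_x = 4/x, MU_y = 1. Tangency: 4/x = p_x/p_y.
So x*(p_x,p_y) = 4·p_y/p_x, independent of income; and y* = (M − 4·p_y)/p_y.
At the given prices: x* = 4·8.78/9 = 3.9022.

x* = 3.9022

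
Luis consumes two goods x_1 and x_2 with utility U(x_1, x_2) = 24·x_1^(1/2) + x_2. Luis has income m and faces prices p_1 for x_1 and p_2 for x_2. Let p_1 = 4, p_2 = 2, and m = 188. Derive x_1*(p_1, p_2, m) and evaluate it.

x_1* = 36

Set MRS = p_1/p_2: 12·x_1^(−1/2) = p_1/p_2.
Solve: √x_1 = 12·p_2/p_1, so x_1*(p_1,p_2) = (12·p_2/p_1)², and x_2* = (m − p_1·x_1*)/p_2.
Plugging in: x_1* = (12·2/4)² = 36.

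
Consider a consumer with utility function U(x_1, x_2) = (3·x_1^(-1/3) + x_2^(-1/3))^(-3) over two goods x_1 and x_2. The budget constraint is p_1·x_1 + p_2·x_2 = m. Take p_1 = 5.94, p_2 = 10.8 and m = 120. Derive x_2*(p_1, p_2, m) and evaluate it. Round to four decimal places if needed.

MRS = MU_x_1/MU_x_2 = 3·(x_2/x_1)^(4/3). Set equal to p_1/p_2.
Hence x_2/x_1 = ((1/3)·p_1/p_2)^(1/(4/3)), i.e. raised to the 0.75 power.
Substitute x_2 = (x_2/x_1)·x_1 into the budget: x_1* = m/(p_1 + p_2·(x_2/x_1)).
Numerically x_2/x_1 = 0.280176, so x_1* = 120/(5.94 + 10.8·0.280176) = 13.384 and x_2* = 0.280176·13.384 = 3.7499.

x_2* = 3.7499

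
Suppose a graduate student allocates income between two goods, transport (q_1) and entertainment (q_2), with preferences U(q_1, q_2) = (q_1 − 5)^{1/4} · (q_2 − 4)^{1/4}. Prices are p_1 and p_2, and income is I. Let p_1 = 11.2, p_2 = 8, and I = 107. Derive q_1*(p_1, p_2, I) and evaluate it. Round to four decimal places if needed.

q_1* = 5.8482

MRS = (q_2−4)/(q_1−5). Tangency with p_1/p_2 gives q_2−4 = (p_1/p_2)·(q_1−5).
After buying the subsistence bundle (5, 4), a share 0.5 of the remaining income goes to q_1: q_1* = 5 + 0.5·(I − 5p_1 − 4p_2)/p_1.
Discretionary income = 107 − 5·11.2 − 4·8 = 19; q_1* = 5 + 0.5·19/11.2 = 5.8482.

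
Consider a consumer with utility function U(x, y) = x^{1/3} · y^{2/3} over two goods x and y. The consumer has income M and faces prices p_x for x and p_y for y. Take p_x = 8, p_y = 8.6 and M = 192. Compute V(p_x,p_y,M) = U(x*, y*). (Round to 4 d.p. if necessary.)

MU_x/MU_y = (1/3·y)/(2/3·x); tangency sets this equal to p_x/p_y.
Rearranging, p_y·y = 2·p_x·x. Substituting into the budget gives p_x·x·(1 + 2) = M.
Demand: x*(p_x,p_y,M) = 1/3·M/p_x and y* = 2/3·M/p_y.
At p_x=8, p_y=8.6, M=192: x* = 1/3·192/8 = 8, y* = 14.8837.
Utility at the optimum: U(8, 14.8837) = 12.1015.

V = 12.1015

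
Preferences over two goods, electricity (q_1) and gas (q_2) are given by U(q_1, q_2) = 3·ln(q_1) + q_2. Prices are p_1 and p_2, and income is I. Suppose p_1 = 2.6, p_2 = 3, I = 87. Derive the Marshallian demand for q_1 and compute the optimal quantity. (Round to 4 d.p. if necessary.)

MU_q_1 = 3/q_1, MU_q_2 = 1. Tangency: 3/q_1 = p_1/p_2.
So q_1*(p_1,p_2) = 3·p_2/p_1, independent of income; and q_2* = (I − 3·p_2)/p_2.
At the given prices: q_1* = 3·3/2.6 = 3.4615.

q_1* = 3.4615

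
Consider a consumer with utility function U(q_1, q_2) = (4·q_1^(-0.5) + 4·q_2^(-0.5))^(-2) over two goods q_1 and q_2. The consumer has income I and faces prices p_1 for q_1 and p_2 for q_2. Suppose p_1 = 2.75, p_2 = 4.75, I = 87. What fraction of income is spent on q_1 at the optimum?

share on q_1 = 0.4546

Substitute q_2 = (q_2/q_1)·q_1 into the budget: q_1* = I/(p_1 + p_2·(q_2/q_1)).
Numerically q_2/q_1 = 0.694639, so q_1* = 87/(2.75 + 4.75·0.694639) = 14.3813 and q_2* = 0.694639·14.3813 = 9.9898.
Expenditure on q_1: 2.75·14.3813 = 39.5485; share = 0.4546.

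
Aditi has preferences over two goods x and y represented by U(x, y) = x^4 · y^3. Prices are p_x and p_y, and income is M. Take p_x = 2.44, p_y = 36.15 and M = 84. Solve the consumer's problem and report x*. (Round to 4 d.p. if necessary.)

x* = 19.6721

Tangency: MRS = (4/3)·y/x = p_x/p_y.
Rearranging, p_y·y = (3/4)·p_x·x. Substituting into the budget gives p_x·x·(1 + (3/4)) = M.
Demand: x*(p_x,p_y,M) = 4/7·M/p_x and y* = 3/7·M/p_y.
At p_x=2.44, p_y=36.15, M=84: x* = 4/7·84/2.44 = 19.6721.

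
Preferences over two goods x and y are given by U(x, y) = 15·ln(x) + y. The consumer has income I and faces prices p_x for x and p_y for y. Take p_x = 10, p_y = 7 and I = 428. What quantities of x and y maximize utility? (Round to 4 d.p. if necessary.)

MU_x = 15/x, MU_y = 1. Tangency: 15/x = p_x/p_y.
So x*(p_x,p_y) = 15·p_y/p_x, independent of income; and y* = (I − 15·p_y)/p_y.
At the given prices: x* = 15·7/10 = 10.5, and y* = 46.1429.

x* = 10.5, y* = 46.1429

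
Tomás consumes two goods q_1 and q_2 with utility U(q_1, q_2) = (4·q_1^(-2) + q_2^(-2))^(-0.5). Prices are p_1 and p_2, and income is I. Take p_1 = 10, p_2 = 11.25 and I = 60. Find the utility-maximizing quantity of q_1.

q_1* = 3.5684

With the ratio pinned down, the budget gives q_1* = I/(p_1 + p_2·(q_2/q_1)) and q_2* = (q_2/q_1)·q_1*.
Numerically q_2/q_1 = 0.605707, so q_1* = 60/(10 + 11.25·0.605707) = 3.5684.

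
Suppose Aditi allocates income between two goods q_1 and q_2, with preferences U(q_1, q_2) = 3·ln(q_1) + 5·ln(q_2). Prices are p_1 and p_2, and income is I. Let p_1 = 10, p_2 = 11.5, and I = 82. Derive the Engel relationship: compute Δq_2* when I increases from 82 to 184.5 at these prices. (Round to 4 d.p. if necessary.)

Δq_2* = 5.5707

Tangency: MRS = (3/5)·q_2/q_1 = p_1/p_2.
Rearranging, p_2·q_2 = (5/3)·p_1·q_1. Substituting into the budget gives p_1·q_1·(1 + (5/3)) = I.
Demand: q_1*(p_1,p_2,I) = 0.375·I/p_1 and q_2* = 0.625·I/p_2.
At p_1=10, p_2=11.5, I=82: q_2* = 0.625·82/11.5 = 4.4565.
At I' = 184.5: q_2* = 10.0272. Change: 10.0272 − 4.4565 = 5.5707.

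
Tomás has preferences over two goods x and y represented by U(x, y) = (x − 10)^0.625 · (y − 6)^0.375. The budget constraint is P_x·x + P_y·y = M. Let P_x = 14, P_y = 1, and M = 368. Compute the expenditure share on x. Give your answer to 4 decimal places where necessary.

This is Cobb-Douglas in (x−10, y−6): tangency gives 0.625·P_y·(y−6) = 0.375·P_x·(x−10).
Substituting into the budget: x* = 10 + 0.625·(M − 10·P_x − 6·P_y)/P_x, and y* = 6 + 0.375·(…)/P_y.
Discretionary income = 368 − 10·14 − 6·1 = 222; x* = 10 + 0.625·222/14 = 19.9107; y* = 6 + 0.375·222/1 = 89.25.
Expenditure on x: 14·19.9107 = 278.75; share = 0.7575.

share on x = 0.7575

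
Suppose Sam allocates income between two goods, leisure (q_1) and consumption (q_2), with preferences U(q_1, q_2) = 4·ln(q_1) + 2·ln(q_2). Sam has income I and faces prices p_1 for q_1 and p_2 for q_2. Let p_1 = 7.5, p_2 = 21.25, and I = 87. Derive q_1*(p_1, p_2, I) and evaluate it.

The MRS is 2·q_2/q_1. Set MRS = p_1/p_2.
Rearranging, p_2·q_2 = (1/2)·p_1·q_1. Substituting into the budget gives p_1·q_1·(1 + (1/2)) = I.
Demand: q_1*(p_1,p_2,I) = 2/3·I/p_1 and q_2* = 1/3·I/p_2.
At p_1=7.5, p_2=21.25, I=87: q_1* = 2/3·87/7.5 = 7.7333.

q_1* = 7.7333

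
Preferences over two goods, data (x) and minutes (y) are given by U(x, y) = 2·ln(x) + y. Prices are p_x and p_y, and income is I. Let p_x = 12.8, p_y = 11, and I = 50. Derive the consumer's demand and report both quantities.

x* = 1.7188, y* = 2.5455

So x*(p_x,p_y) = 2·p_y/p_x, independent of income; and y* = (I − 2·p_y)/p_y.
At the given prices: x* = 2·11/12.8 = 1.7188, and y* = 2.5455.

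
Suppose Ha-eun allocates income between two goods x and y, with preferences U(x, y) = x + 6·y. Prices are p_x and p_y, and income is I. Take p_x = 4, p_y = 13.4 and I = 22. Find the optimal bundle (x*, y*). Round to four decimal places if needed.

Perfect substitutes: compare marginal utility per dollar. 1/p_x vs 6/p_y → 0.25 vs 0.4478.
y gives more utility per dollar, so spend all income on y: y* = I/p_y, x* = 0.
Numerically: x* = 0, y* = 1.6418.

x* = 0, y* = 1.6418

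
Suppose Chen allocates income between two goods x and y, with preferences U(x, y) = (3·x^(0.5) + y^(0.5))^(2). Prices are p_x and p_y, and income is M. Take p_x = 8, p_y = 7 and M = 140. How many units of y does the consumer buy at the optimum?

y* = 2.2535

Substitute y = (y/x)·x into the budget: x* = M/(p_x + p_y·(y/x)).
Numerically y/x = 0.145125, so x* = 140/(8 + 7·0.145125) = 15.5282 and y* = 0.145125·15.5282 = 2.2535.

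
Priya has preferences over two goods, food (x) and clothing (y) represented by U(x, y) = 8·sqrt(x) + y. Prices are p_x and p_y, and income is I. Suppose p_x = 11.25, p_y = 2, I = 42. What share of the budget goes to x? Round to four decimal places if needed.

Utility is quasi-linear in y; the FOC for x is 4/√x = p_x/p_y.
Thus x* = (4·p_y/p_x)² — independent of I — with the rest of income spent on y.
Plugging in: x* = (4·2/11.25)² = 0.5057, y* = 18.1556.
Expenditure on x: 11.25·0.5057 = 5.6889; share = 0.1354.

share on x = 0.1354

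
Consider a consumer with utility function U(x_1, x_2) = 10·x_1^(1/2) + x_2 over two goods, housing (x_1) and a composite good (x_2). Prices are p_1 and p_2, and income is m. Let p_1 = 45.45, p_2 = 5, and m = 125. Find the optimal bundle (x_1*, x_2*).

x_1* = 0.3026, x_2* = 22.2497

Set MRS = p_1/p_2: 5·x_1^(−1/2) = p_1/p_2.
Solve: √x_1 = 5·p_2/p_1, so x_1*(p_1,p_2) = (5·p_2/p_1)², and x_2* = (m − p_1·x_1*)/p_2.
Plugging in: x_1* = (5·5/45.45)² = 0.3026, x_2* = 22.2497.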